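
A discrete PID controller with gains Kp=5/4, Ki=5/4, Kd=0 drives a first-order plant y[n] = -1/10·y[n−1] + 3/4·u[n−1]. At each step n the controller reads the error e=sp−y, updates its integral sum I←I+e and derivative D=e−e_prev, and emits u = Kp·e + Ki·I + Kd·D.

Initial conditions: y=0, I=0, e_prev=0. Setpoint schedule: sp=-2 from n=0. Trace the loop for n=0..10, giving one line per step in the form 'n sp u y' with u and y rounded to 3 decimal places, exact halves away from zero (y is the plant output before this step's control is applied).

0 -2 -5.000 0.000
1 -2 1.875 -3.750
2 -2 -9.766 1.781
3 -2 8.717 -7.502
4 -2 -21.381 7.288
5 -2 27.140 -16.764
6 -2 -51.394 22.031
7 -2 75.517 -40.749
8 -2 -129.700 60.712
9 -2 202.056 -103.346
10 -2 -334.318 161.877

(exact arithmetic carried between steps; '≈' marks a value shown rounded to 6 d.p. or computed from one; I and e_prev carry over from the previous line; the table rounds u and y to 3 d.p., halves away from zero)
n=0: y=0, sp=-2, e=sp−y=-2; I=-2, D=e−e_prev=-2; u=5/4·(-2)+5/4·(-2)+0·(-2)=-5; next y=-1/10·0+3/4·(-5)=-3.75
n=1: y=-3.75, sp=-2, e=sp−y=1.75; I=-0.25, D=e−e_prev=3.75; u=5/4·1.75+5/4·(-0.25)+0·3.75=1.875; next y=-1/10·(-3.75)+3/4·1.875=1.78125
n=2: y=1.78125, sp=-2, e=sp−y=-3.78125; I=-4.03125, D=e−e_prev=-5.53125; u=5/4·(-3.78125)+5/4·(-4.03125)+0·(-5.53125)=-9.765625; next y=-1/10·1.78125+3/4·(-9.765625)≈-7.502344
n=3: y≈-7.502344, sp=-2, e=sp−y≈5.502344; I≈1.471094, D=e−e_prev≈9.283594; u=5/4·5.502344+5/4·1.471094+0·9.283594≈8.716797; next y=-1/10·(-7.502344)+3/4·8.716797≈7.287832
n=4: y≈7.287832, sp=-2, e=sp−y≈-9.287832; I≈-7.816738, D=e−e_prev≈-14.790176; u=5/4·(-9.287832)+5/4·(-7.816738)+0·(-14.790176)≈-21.380713; next y=-1/10·7.287832+3/4·(-21.380713)≈-16.764318
n=5: y≈-16.764318, sp=-2, e=sp−y≈14.764318; I≈6.947580, D=e−e_prev≈24.052150; u=5/4·14.764318+5/4·6.947580+0·24.052150≈27.139872; next y=-1/10·(-16.764318)+3/4·27.139872≈22.031336
n=6: y≈22.031336, sp=-2, e=sp−y≈-24.031336; I≈-17.083756, D=e−e_prev≈-38.795654; u=5/4·(-24.031336)+5/4·(-17.083756)+0·(-38.795654)≈-51.393865; next y=-1/10·22.031336+3/4·(-51.393865)≈-40.748532
n=7: y≈-40.748532, sp=-2, e=sp−y≈38.748532; I≈21.664776, D=e−e_prev≈62.779868; u=5/4·38.748532+5/4·21.664776+0·62.779868≈75.516635; next y=-1/10·(-40.748532)+3/4·75.516635≈60.712329
n=8: y≈60.712329, sp=-2, e=sp−y≈-62.712329; I≈-41.047554, D=e−e_prev≈-101.460862; u=5/4·(-62.712329)+5/4·(-41.047554)+0·(-101.460862)≈-129.699854; next y=-1/10·60.712329+3/4·(-129.699854)≈-103.346123
n=9: y≈-103.346123, sp=-2, e=sp−y≈101.346123; I≈60.298570, D=e−e_prev≈164.058453; u=5/4·101.346123+5/4·60.298570+0·164.058453≈202.055866; next y=-1/10·(-103.346123)+3/4·202.055866≈161.876512
n=10: y≈161.876512, sp=-2, e=sp−y≈-163.876512; I≈-103.577942, D=e−e_prev≈-265.222635; u=5/4·(-163.876512)+5/4·(-103.577942)+0·(-265.222635)≈-334.318068; next y=-1/10·161.876512+3/4·(-334.318068)≈-266.926202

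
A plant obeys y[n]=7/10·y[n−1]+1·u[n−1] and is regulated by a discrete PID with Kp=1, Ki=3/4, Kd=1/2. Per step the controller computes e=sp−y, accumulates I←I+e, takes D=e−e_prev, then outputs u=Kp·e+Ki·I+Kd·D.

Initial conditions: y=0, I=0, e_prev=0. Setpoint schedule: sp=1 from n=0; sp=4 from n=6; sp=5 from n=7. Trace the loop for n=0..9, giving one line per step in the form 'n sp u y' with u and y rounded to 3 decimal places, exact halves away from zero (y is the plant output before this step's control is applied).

(exact arithmetic carried between steps; '≈' marks a value shown rounded to 6 d.p. or computed from one; I and e_prev carry over from the previous line; the table rounds u and y to 3 d.p., halves away from zero)
n=0: y=0, sp=1, e=sp−y=1; I=1, D=e−e_prev=1; u=1·1+3/4·1+1/2·1=2.25; next y=7/10·0+1·2.25=2.25
n=1: y=2.25, sp=1, e=sp−y=-1.25; I=-0.25, D=e−e_prev=-2.25; u=1·(-1.25)+3/4·(-0.25)+1/2·(-2.25)=-2.5625; next y=7/10·2.25+1·(-2.5625)=-0.9875
n=2: y=-0.9875, sp=1, e=sp−y=1.9875; I=1.7375, D=e−e_prev=3.2375; u=1·1.9875+3/4·1.7375+1/2·3.2375=4.909375; next y=7/10·(-0.9875)+1·4.909375=4.218125
n=3: y=4.218125, sp=1, e=sp−y=-3.218125; I=-1.480625, D=e−e_prev=-5.205625; u=1·(-3.218125)+3/4·(-1.480625)+1/2·(-5.205625)≈-6.931406; next y=7/10·4.218125+1·(-6.931406)≈-3.978719
n=4: y≈-3.978719, sp=1, e=sp−y≈4.978719; I≈3.498094, D=e−e_prev≈8.196844; u=1·4.978719+3/4·3.498094+1/2·8.196844≈11.700711; next y=7/10·(-3.978719)+1·11.700711≈8.915608
n=5: y≈8.915608, sp=1, e=sp−y≈-7.915608; I≈-4.417514, D=e−e_prev≈-12.894327; u=1·(-7.915608)+3/4·(-4.417514)+1/2·(-12.894327)≈-17.675907; next y=7/10·8.915608+1·(-17.675907)≈-11.434981
n=6: y≈-11.434981, sp=4, e=sp−y≈15.434981; I≈11.017467, D=e−e_prev≈23.350589; u=1·15.434981+3/4·11.017467+1/2·23.350589≈35.373376; next y=7/10·(-11.434981)+1·35.373376≈27.368889
n=7: y≈27.368889, sp=5, e=sp−y≈-22.368889; I≈-11.351422, D=e−e_prev≈-37.803870; u=1·(-22.368889)+3/4·(-11.351422)+1/2·(-37.803870)≈-49.784391; next y=7/10·27.368889+1·(-49.784391)≈-30.626168
n=8: y≈-30.626168, sp=5, e=sp−y≈35.626168; I≈24.274746, D=e−e_prev≈57.995058; u=1·35.626168+3/4·24.274746+1/2·57.995058≈82.829757; next y=7/10·(-30.626168)+1·82.829757≈61.391439
n=9: y≈61.391439, sp=5, e=sp−y≈-56.391439; I≈-32.116693, D=e−e_prev≈-92.017608; u=1·(-56.391439)+3/4·(-32.116693)+1/2·(-92.017608)≈-126.487763; next y=7/10·61.391439+1·(-126.487763)≈-83.513755

0 1 2.250 0.000
1 1 -2.563 2.250
2 1 4.909 -0.988
3 1 -6.931 4.218
4 1 11.701 -3.979
5 1 -17.676 8.916
6 4 35.373 -11.435
7 5 -49.784 27.369
8 5 82.830 -30.626
9 5 -126.488 61.391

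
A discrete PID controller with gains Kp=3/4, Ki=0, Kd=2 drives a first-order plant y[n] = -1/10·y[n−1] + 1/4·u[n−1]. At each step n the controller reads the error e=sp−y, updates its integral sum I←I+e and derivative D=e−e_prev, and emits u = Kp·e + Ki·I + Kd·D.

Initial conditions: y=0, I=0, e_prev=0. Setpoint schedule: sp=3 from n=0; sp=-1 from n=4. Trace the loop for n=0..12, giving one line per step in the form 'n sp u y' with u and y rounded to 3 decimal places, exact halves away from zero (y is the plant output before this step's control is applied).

0 3 8.250 0.000
1 3 -3.422 2.063
2 3 9.295 -1.062
3 3 -6.556 2.430
4 -1 1.285 -1.882
5 -1 -5.915 0.509
6 -1 4.475 -1.530
7 -1 -7.306 1.272
8 -1 7.166 -1.954
9 -1 -10.122 1.987
10 -1 10.729 -2.729
11 -1 -14.335 2.955
12 -1 15.828 -3.879

(exact arithmetic carried between steps; '≈' marks a value shown rounded to 6 d.p. or computed from one; I and e_prev carry over from the previous line; the table rounds u and y to 3 d.p., halves away from zero)
n=0: y=0, sp=3, e=sp−y=3; I=3, D=e−e_prev=3; u=3/4·3+0·3+2·3=8.25; next y=-1/10·0+1/4·8.25=2.0625
n=1: y=2.0625, sp=3, e=sp−y=0.9375; I=3.9375, D=e−e_prev=-2.0625; u=3/4·0.9375+0·3.9375+2·(-2.0625)=-3.421875; next y=-1/10·2.0625+1/4·(-3.421875)≈-1.061719
n=2: y≈-1.061719, sp=3, e=sp−y≈4.061719; I≈7.999219, D=e−e_prev≈3.124219; u=3/4·4.061719+0·7.999219+2·3.124219≈9.294727; next y=-1/10·(-1.061719)+1/4·9.294727≈2.429854
n=3: y≈2.429854, sp=3, e=sp−y≈0.570146; I≈8.569365, D=e−e_prev≈-3.491572; u=3/4·0.570146+0·8.569365+2·(-3.491572)≈-6.555535; next y=-1/10·2.429854+1/4·(-6.555535)≈-1.881869
n=4: y≈-1.881869, sp=-1, e=sp−y≈0.881869; I≈9.451234, D=e−e_prev≈0.311723; u=3/4·0.881869+0·9.451234+2·0.311723≈1.284847; next y=-1/10·(-1.881869)+1/4·1.284847≈0.509399
n=5: y≈0.509399, sp=-1, e=sp−y≈-1.509399; I≈7.941836, D=e−e_prev≈-2.391268; u=3/4·(-1.509399)+0·7.941836+2·(-2.391268)≈-5.914584; next y=-1/10·0.509399+1/4·(-5.914584)≈-1.529586
n=6: y≈-1.529586, sp=-1, e=sp−y≈0.529586; I≈8.471422, D=e−e_prev≈2.038985; u=3/4·0.529586+0·8.471422+2·2.038985≈4.475158; next y=-1/10·(-1.529586)+1/4·4.475158≈1.271748
n=7: y≈1.271748, sp=-1, e=sp−y≈-2.271748; I≈6.199673, D=e−e_prev≈-2.801334; u=3/4·(-2.271748)+0·6.199673+2·(-2.801334)≈-7.306479; next y=-1/10·1.271748+1/4·(-7.306479)≈-1.953795
n=8: y≈-1.953795, sp=-1, e=sp−y≈0.953795; I≈7.153468, D=e−e_prev≈3.225543; u=3/4·0.953795+0·7.153468+2·3.225543≈7.166432; next y=-1/10·(-1.953795)+1/4·7.166432≈1.986987
n=9: y≈1.986987, sp=-1, e=sp−y≈-2.986987; I≈4.166481, D=e−e_prev≈-3.940782; u=3/4·(-2.986987)+0·4.166481+2·(-3.940782)≈-10.121805; next y=-1/10·1.986987+1/4·(-10.121805)≈-2.729150
n=10: y≈-2.729150, sp=-1, e=sp−y≈1.729150; I≈5.895631, D=e−e_prev≈4.716137; u=3/4·1.729150+0·5.895631+2·4.716137≈10.729137; next y=-1/10·(-2.729150)+1/4·10.729137≈2.955199
n=11: y≈2.955199, sp=-1, e=sp−y≈-3.955199; I≈1.940431, D=e−e_prev≈-5.684349; u=3/4·(-3.955199)+0·1.940431+2·(-5.684349)≈-14.335098; next y=-1/10·2.955199+1/4·(-14.335098)≈-3.879294
n=12: y≈-3.879294, sp=-1, e=sp−y≈2.879294; I≈4.819726, D=e−e_prev≈6.834494; u=3/4·2.879294+0·4.819726+2·6.834494≈15.828458; next y=-1/10·(-3.879294)+1/4·15.828458≈4.345044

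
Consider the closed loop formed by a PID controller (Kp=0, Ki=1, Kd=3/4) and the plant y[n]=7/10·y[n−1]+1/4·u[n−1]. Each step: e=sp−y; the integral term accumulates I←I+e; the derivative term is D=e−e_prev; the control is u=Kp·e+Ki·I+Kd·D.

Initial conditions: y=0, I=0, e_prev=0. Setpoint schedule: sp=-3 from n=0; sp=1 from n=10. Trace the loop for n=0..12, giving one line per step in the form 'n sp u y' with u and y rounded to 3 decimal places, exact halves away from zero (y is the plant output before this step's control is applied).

(exact arithmetic carried between steps; '≈' marks a value shown rounded to 6 d.p. or computed from one; I and e_prev carry over from the previous line; the table rounds u and y to 3 d.p., halves away from zero)
n=0: y=0, sp=-3, e=sp−y=-3; I=-3, D=e−e_prev=-3; u=0·(-3)+1·(-3)+3/4·(-3)=-5.25; next y=7/10·0+1/4·(-5.25)=-1.3125
n=1: y=-1.3125, sp=-3, e=sp−y=-1.6875; I=-4.6875, D=e−e_prev=1.3125; u=0·(-1.6875)+1·(-4.6875)+3/4·1.3125=-3.703125; next y=7/10·(-1.3125)+1/4·(-3.703125)≈-1.844531
n=2: y≈-1.844531, sp=-3, e=sp−y≈-1.155469; I≈-5.842969, D=e−e_prev≈0.532031; u=0·(-1.155469)+1·(-5.842969)+3/4·0.532031≈-5.443945; next y=7/10·(-1.844531)+1/4·(-5.443945)≈-2.652158
n=3: y≈-2.652158, sp=-3, e=sp−y≈-0.347842; I≈-6.190811, D=e−e_prev≈0.807627; u=0·(-0.347842)+1·(-6.190811)+3/4·0.807627≈-5.585090; next y=7/10·(-2.652158)+1/4·(-5.585090)≈-3.252783
n=4: y≈-3.252783, sp=-3, e=sp−y≈0.252783; I≈-5.938027, D=e−e_prev≈0.600625; u=0·0.252783+1·(-5.938027)+3/4·0.600625≈-5.487558; next y=7/10·(-3.252783)+1/4·(-5.487558)≈-3.648838
n=5: y≈-3.648838, sp=-3, e=sp−y≈0.648838; I≈-5.289189, D=e−e_prev≈0.396055; u=0·0.648838+1·(-5.289189)+3/4·0.396055≈-4.992148; next y=7/10·(-3.648838)+1/4·(-4.992148)≈-3.802224
n=6: y≈-3.802224, sp=-3, e=sp−y≈0.802224; I≈-4.486966, D=e−e_prev≈0.153386; u=0·0.802224+1·(-4.486966)+3/4·0.153386≈-4.371926; next y=7/10·(-3.802224)+1/4·(-4.371926)≈-3.754538
n=7: y≈-3.754538, sp=-3, e=sp−y≈0.754538; I≈-3.732428, D=e−e_prev≈-0.047685; u=0·0.754538+1·(-3.732428)+3/4·(-0.047685)≈-3.768192; next y=7/10·(-3.754538)+1/4·(-3.768192)≈-3.570225
n=8: y≈-3.570225, sp=-3, e=sp−y≈0.570225; I≈-3.162203, D=e−e_prev≈-0.184314; u=0·0.570225+1·(-3.162203)+3/4·(-0.184314)≈-3.300438; next y=7/10·(-3.570225)+1/4·(-3.300438)≈-3.324267
n=9: y≈-3.324267, sp=-3, e=sp−y≈0.324267; I≈-2.837936, D=e−e_prev≈-0.245958; u=0·0.324267+1·(-2.837936)+3/4·(-0.245958)≈-3.022405; next y=7/10·(-3.324267)+1/4·(-3.022405)≈-3.082588
n=10: y≈-3.082588, sp=1, e=sp−y≈4.082588; I≈1.244652, D=e−e_prev≈3.758321; u=0·4.082588+1·1.244652+3/4·3.758321≈4.063393; next y=7/10·(-3.082588)+1/4·4.063393≈-1.141963
n=11: y≈-1.141963, sp=1, e=sp−y≈2.141963; I≈3.386615, D=e−e_prev≈-1.940624; u=0·2.141963+1·3.386615+3/4·(-1.940624)≈1.931147; next y=7/10·(-1.141963)+1/4·1.931147≈-0.316588
n=12: y≈-0.316588, sp=1, e=sp−y≈1.316588; I≈4.703203, D=e−e_prev≈-0.825376; u=0·1.316588+1·4.703203+3/4·(-0.825376)≈4.084171; next y=7/10·(-0.316588)+1/4·4.084171≈0.799431

0 -3 -5.250 0.000
1 -3 -3.703 -1.313
2 -3 -5.444 -1.845
3 -3 -5.585 -2.652
4 -3 -5.488 -3.253
5 -3 -4.992 -3.649
6 -3 -4.372 -3.802
7 -3 -3.768 -3.755
8 -3 -3.300 -3.570
9 -3 -3.022 -3.324
10 1 4.063 -3.083
11 1 1.931 -1.142
12 1 4.084 -0.317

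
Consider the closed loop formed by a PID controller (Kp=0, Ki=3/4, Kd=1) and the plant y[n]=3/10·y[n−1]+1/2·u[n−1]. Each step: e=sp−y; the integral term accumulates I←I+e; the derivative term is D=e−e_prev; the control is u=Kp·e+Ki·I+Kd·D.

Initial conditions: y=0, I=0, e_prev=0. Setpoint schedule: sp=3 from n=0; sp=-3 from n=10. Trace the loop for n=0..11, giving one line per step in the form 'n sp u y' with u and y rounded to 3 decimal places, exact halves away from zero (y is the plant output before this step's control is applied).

0 3 5.250 0.000
1 3 -0.094 2.625
2 3 6.110 0.741
3 3 1.481 3.277
4 3 6.528 1.724
5 3 2.331 3.781
6 3 6.395 2.300
7 3 2.661 3.888
8 3 6.017 2.497
9 3 2.797 3.757
10 -3 -4.855 2.526
11 -3 3.111 -1.670

(exact arithmetic carried between steps; '≈' marks a value shown rounded to 6 d.p. or computed from one; I and e_prev carry over from the previous line; the table rounds u and y to 3 d.p., halves away from zero)
n=0: y=0, sp=3, e=sp−y=3; I=3, D=e−e_prev=3; u=0·3+3/4·3+1·3=5.25; next y=3/10·0+1/2·5.25=2.625
n=1: y=2.625, sp=3, e=sp−y=0.375; I=3.375, D=e−e_prev=-2.625; u=0·0.375+3/4·3.375+1·(-2.625)=-0.09375; next y=3/10·2.625+1/2·(-0.09375)=0.740625
n=2: y=0.740625, sp=3, e=sp−y=2.259375; I=5.634375, D=e−e_prev=1.884375; u=0·2.259375+3/4·5.634375+1·1.884375≈6.110156; next y=3/10·0.740625+1/2·6.110156≈3.277266
n=3: y≈3.277266, sp=3, e=sp−y≈-0.277266; I≈5.357109, D=e−e_prev≈-2.536641; u=0·(-0.277266)+3/4·5.357109+1·(-2.536641)≈1.481191; next y=3/10·3.277266+1/2·1.481191≈1.723775
n=4: y≈1.723775, sp=3, e=sp−y≈1.276225; I≈6.633334, D=e−e_prev≈1.553490; u=0·1.276225+3/4·6.633334+1·1.553490≈6.528491; next y=3/10·1.723775+1/2·6.528491≈3.781378
n=5: y≈3.781378, sp=3, e=sp−y≈-0.781378; I≈5.851956, D=e−e_prev≈-2.057603; u=0·(-0.781378)+3/4·5.851956+1·(-2.057603)≈2.331364; next y=3/10·3.781378+1/2·2.331364≈2.300096
n=6: y≈2.300096, sp=3, e=sp−y≈0.699904; I≈6.551860, D=e−e_prev≈1.481282; u=0·0.699904+3/4·6.551860+1·1.481282≈6.395178; next y=3/10·2.300096+1/2·6.395178≈3.887618
n=7: y≈3.887618, sp=3, e=sp−y≈-0.887618; I≈5.664243, D=e−e_prev≈-1.587522; u=0·(-0.887618)+3/4·5.664243+1·(-1.587522)≈2.660660; next y=3/10·3.887618+1/2·2.660660≈2.496615
n=8: y≈2.496615, sp=3, e=sp−y≈0.503385; I≈6.167628, D=e−e_prev≈1.391002; u=0·0.503385+3/4·6.167628+1·1.391002≈6.016723; next y=3/10·2.496615+1/2·6.016723≈3.757346
n=9: y≈3.757346, sp=3, e=sp−y≈-0.757346; I≈5.410282, D=e−e_prev≈-1.260731; u=0·(-0.757346)+3/4·5.410282+1·(-1.260731)≈2.796981; next y=3/10·3.757346+1/2·2.796981≈2.525694
n=10: y≈2.525694, sp=-3, e=sp−y≈-5.525694; I≈-0.115413, D=e−e_prev≈-4.768348; u=0·(-5.525694)+3/4·(-0.115413)+1·(-4.768348)≈-4.854907; next y=3/10·2.525694+1/2·(-4.854907)≈-1.669746
n=11: y≈-1.669746, sp=-3, e=sp−y≈-1.330254; I≈-1.445667, D=e−e_prev≈4.195440; u=0·(-1.330254)+3/4·(-1.445667)+1·4.195440≈3.111189; next y=3/10·(-1.669746)+1/2·3.111189≈1.054671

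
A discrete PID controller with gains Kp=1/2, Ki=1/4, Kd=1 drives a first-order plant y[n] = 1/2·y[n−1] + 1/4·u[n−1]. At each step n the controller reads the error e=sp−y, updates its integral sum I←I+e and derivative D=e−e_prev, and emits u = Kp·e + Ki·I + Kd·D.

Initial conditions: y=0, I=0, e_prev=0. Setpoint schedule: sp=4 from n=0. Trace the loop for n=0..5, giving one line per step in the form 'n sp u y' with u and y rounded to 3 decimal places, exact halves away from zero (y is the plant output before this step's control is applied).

(exact arithmetic carried between steps; '≈' marks a value shown rounded to 6 d.p. or computed from one; I and e_prev carry over from the previous line; the table rounds u and y to 3 d.p., halves away from zero)
n=0: y=0, sp=4, e=sp−y=4; I=4, D=e−e_prev=4; u=1/2·4+1/4·4+1·4=7; next y=1/2·0+1/4·7=1.75
n=1: y=1.75, sp=4, e=sp−y=2.25; I=6.25, D=e−e_prev=-1.75; u=1/2·2.25+1/4·6.25+1·(-1.75)=0.9375; next y=1/2·1.75+1/4·0.9375=1.109375
n=2: y=1.109375, sp=4, e=sp−y=2.890625; I=9.140625, D=e−e_prev=0.640625; u=1/2·2.890625+1/4·9.140625+1·0.640625≈4.371094; next y=1/2·1.109375+1/4·4.371094≈1.647461
n=3: y≈1.647461, sp=4, e=sp−y≈2.352539; I≈11.493164, D=e−e_prev≈-0.538086; u=1/2·2.352539+1/4·11.493164+1·(-0.538086)≈3.511475; next y=1/2·1.647461+1/4·3.511475≈1.701599
n=4: y≈1.701599, sp=4, e=sp−y≈2.298401; I≈13.791565, D=e−e_prev≈-0.054138; u=1/2·2.298401+1/4·13.791565+1·(-0.054138)≈4.542953; next y=1/2·1.701599+1/4·4.542953≈1.986538
n=5: y≈1.986538, sp=4, e=sp−y≈2.013462; I≈15.805027, D=e−e_prev≈-0.284939; u=1/2·2.013462+1/4·15.805027+1·(-0.284939)≈4.673049; next y=1/2·1.986538+1/4·4.673049≈2.161531

0 4 7.000 0.000
1 4 0.938 1.750
2 4 4.371 1.109
3 4 3.511 1.647
4 4 4.543 1.702
5 4 4.673 1.987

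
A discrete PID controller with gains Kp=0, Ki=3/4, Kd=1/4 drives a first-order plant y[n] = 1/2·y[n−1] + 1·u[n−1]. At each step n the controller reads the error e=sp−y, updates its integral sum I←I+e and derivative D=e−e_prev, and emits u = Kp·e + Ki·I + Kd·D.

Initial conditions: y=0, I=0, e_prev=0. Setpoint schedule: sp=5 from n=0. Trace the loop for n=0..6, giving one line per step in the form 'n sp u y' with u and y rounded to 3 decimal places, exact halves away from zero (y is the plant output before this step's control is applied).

(exact arithmetic carried between steps; '≈' marks a value shown rounded to 6 d.p. or computed from one; I and e_prev carry over from the previous line; the table rounds u and y to 3 d.p., halves away from zero)
n=0: y=0, sp=5, e=sp−y=5; I=5, D=e−e_prev=5; u=0·5+3/4·5+1/4·5=5; next y=1/2·0+1·5=5
n=1: y=5, sp=5, e=sp−y=0; I=5, D=e−e_prev=-5; u=0·0+3/4·5+1/4·(-5)=2.5; next y=1/2·5+1·2.5=5
n=2: y=5, sp=5, e=sp−y=0; I=5, D=e−e_prev=0; u=0·0+3/4·5+1/4·0=3.75; next y=1/2·5+1·3.75=6.25
n=3: y=6.25, sp=5, e=sp−y=-1.25; I=3.75, D=e−e_prev=-1.25; u=0·(-1.25)+3/4·3.75+1/4·(-1.25)=2.5; next y=1/2·6.25+1·2.5=5.625
n=4: y=5.625, sp=5, e=sp−y=-0.625; I=3.125, D=e−e_prev=0.625; u=0·(-0.625)+3/4·3.125+1/4·0.625=2.5; next y=1/2·5.625+1·2.5=5.3125
n=5: y=5.3125, sp=5, e=sp−y=-0.3125; I=2.8125, D=e−e_prev=0.3125; u=0·(-0.3125)+3/4·2.8125+1/4·0.3125=2.1875; next y=1/2·5.3125+1·2.1875=4.84375
n=6: y=4.84375, sp=5, e=sp−y=0.15625; I=2.96875, D=e−e_prev=0.46875; u=0·0.15625+3/4·2.96875+1/4·0.46875=2.34375; next y=1/2·4.84375+1·2.34375=4.765625

0 5 5.000 0.000
1 5 2.500 5.000
2 5 3.750 5.000
3 5 2.500 6.250
4 5 2.500 5.625
5 5 2.188 5.313
6 5 2.344 4.844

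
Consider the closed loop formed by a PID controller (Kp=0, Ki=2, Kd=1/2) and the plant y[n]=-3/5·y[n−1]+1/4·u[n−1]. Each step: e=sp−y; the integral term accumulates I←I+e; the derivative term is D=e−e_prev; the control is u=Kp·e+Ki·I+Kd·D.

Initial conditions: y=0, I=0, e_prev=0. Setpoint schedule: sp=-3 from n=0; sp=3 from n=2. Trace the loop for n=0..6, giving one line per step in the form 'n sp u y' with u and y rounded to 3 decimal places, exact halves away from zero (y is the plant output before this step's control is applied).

0 -3 -7.500 0.000
1 -3 -7.313 -1.875
2 3 1.570 -0.703
3 3 2.769 0.814
4 3 9.426 0.203
5 3 9.636 2.234
6 3 15.098 1.068

(exact arithmetic carried between steps; '≈' marks a value shown rounded to 6 d.p. or computed from one; I and e_prev carry over from the previous line; the table rounds u and y to 3 d.p., halves away from zero)
n=0: y=0, sp=-3, e=sp−y=-3; I=-3, D=e−e_prev=-3; u=0·(-3)+2·(-3)+1/2·(-3)=-7.5; next y=-3/5·0+1/4·(-7.5)=-1.875
n=1: y=-1.875, sp=-3, e=sp−y=-1.125; I=-4.125, D=e−e_prev=1.875; u=0·(-1.125)+2·(-4.125)+1/2·1.875=-7.3125; next y=-3/5·(-1.875)+1/4·(-7.3125)=-0.703125
n=2: y=-0.703125, sp=3, e=sp−y=3.703125; I=-0.421875, D=e−e_prev=4.828125; u=0·3.703125+2·(-0.421875)+1/2·4.828125≈1.570313; next y=-3/5·(-0.703125)+1/4·1.570313≈0.814453
n=3: y≈0.814453, sp=3, e=sp−y≈2.185547; I≈1.763672, D=e−e_prev≈-1.517578; u=0·2.185547+2·1.763672+1/2·(-1.517578)≈2.768555; next y=-3/5·0.814453+1/4·2.768555≈0.203467
n=4: y≈0.203467, sp=3, e=sp−y≈2.796533; I≈4.560205, D=e−e_prev≈0.610986; u=0·2.796533+2·4.560205+1/2·0.610986≈9.425903; next y=-3/5·0.203467+1/4·9.425903≈2.234396
n=5: y≈2.234396, sp=3, e=sp−y≈0.765604; I≈5.325809, D=e−e_prev≈-2.030929; u=0·0.765604+2·5.325809+1/2·(-2.030929)≈9.636154; next y=-3/5·2.234396+1/4·9.636154≈1.068401
n=6: y≈1.068401, sp=3, e=sp−y≈1.931599; I≈7.257408, D=e−e_prev≈1.165995; u=0·1.931599+2·7.257408+1/2·1.165995≈15.097814; next y=-3/5·1.068401+1/4·15.097814≈3.133413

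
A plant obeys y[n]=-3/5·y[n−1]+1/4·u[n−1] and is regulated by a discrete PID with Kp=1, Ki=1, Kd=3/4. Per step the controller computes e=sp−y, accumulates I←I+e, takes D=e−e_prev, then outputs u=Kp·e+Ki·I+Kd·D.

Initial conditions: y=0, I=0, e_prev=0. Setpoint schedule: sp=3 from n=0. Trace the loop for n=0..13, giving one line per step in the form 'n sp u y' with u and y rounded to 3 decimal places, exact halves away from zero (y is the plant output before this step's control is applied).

(exact arithmetic carried between steps; '≈' marks a value shown rounded to 6 d.p. or computed from one; I and e_prev carry over from the previous line; the table rounds u and y to 3 d.p., halves away from zero)
n=0: y=0, sp=3, e=sp−y=3; I=3, D=e−e_prev=3; u=1·3+1·3+3/4·3=8.25; next y=-3/5·0+1/4·8.25=2.0625
n=1: y=2.0625, sp=3, e=sp−y=0.9375; I=3.9375, D=e−e_prev=-2.0625; u=1·0.9375+1·3.9375+3/4·(-2.0625)=3.328125; next y=-3/5·2.0625+1/4·3.328125≈-0.405469
n=2: y≈-0.405469, sp=3, e=sp−y≈3.405469; I≈7.342969, D=e−e_prev≈2.467969; u=1·3.405469+1·7.342969+3/4·2.467969≈12.599414; next y=-3/5·(-0.405469)+1/4·12.599414≈3.393135
n=3: y≈3.393135, sp=3, e=sp−y≈-0.393135; I≈6.949834, D=e−e_prev≈-3.798604; u=1·(-0.393135)+1·6.949834+3/4·(-3.798604)≈3.707747; next y=-3/5·3.393135+1/4·3.707747≈-1.108944
n=4: y≈-1.108944, sp=3, e=sp−y≈4.108944; I≈11.058778, D=e−e_prev≈4.502079; u=1·4.108944+1·11.058778+3/4·4.502079≈18.544282; next y=-3/5·(-1.108944)+1/4·18.544282≈5.301437
n=5: y≈5.301437, sp=3, e=sp−y≈-2.301437; I≈8.757341, D=e−e_prev≈-6.410381; u=1·(-2.301437)+1·8.757341+3/4·(-6.410381)≈1.648118; next y=-3/5·5.301437+1/4·1.648118≈-2.768833
n=6: y≈-2.768833, sp=3, e=sp−y≈5.768833; I≈14.526174, D=e−e_prev≈8.070269; u=1·5.768833+1·14.526174+3/4·8.070269≈26.347708; next y=-3/5·(-2.768833)+1/4·26.347708≈8.248227
n=7: y≈8.248227, sp=3, e=sp−y≈-5.248227; I≈9.277947, D=e−e_prev≈-11.017059; u=1·(-5.248227)+1·9.277947+3/4·(-11.017059)≈-4.233074; next y=-3/5·8.248227+1/4·(-4.233074)≈-6.007204
n=8: y≈-6.007204, sp=3, e=sp−y≈9.007204; I≈18.285152, D=e−e_prev≈14.255431; u=1·9.007204+1·18.285152+3/4·14.255431≈37.983929; next y=-3/5·(-6.007204)+1/4·37.983929≈13.100305
n=9: y≈13.100305, sp=3, e=sp−y≈-10.100305; I≈8.184847, D=e−e_prev≈-19.107509; u=1·(-10.100305)+1·8.184847+3/4·(-19.107509)≈-16.246091; next y=-3/5·13.100305+1/4·(-16.246091)≈-11.921706
n=10: y≈-11.921706, sp=3, e=sp−y≈14.921706; I≈23.106552, D=e−e_prev≈25.022011; u=1·14.921706+1·23.106552+3/4·25.022011≈56.794766; next y=-3/5·(-11.921706)+1/4·56.794766≈21.351715
n=11: y≈21.351715, sp=3, e=sp−y≈-18.351715; I≈4.754837, D=e−e_prev≈-33.273421; u=1·(-18.351715)+1·4.754837+3/4·(-33.273421)≈-38.551943; next y=-3/5·21.351715+1/4·(-38.551943)≈-22.449015
n=12: y≈-22.449015, sp=3, e=sp−y≈25.449015; I≈30.203852, D=e−e_prev≈43.800730; u=1·25.449015+1·30.203852+3/4·43.800730≈88.503414; next y=-3/5·(-22.449015)+1/4·88.503414≈35.595262
n=13: y≈35.595262, sp=3, e=sp−y≈-32.595262; I≈-2.391410, D=e−e_prev≈-58.044277; u=1·(-32.595262)+1·(-2.391410)+3/4·(-58.044277)≈-78.519880; next y=-3/5·35.595262+1/4·(-78.519880)≈-40.987127

0 3 8.250 0.000
1 3 3.328 2.063
2 3 12.599 -0.405
3 3 3.708 3.393
4 3 18.544 -1.109
5 3 1.648 5.301
6 3 26.348 -2.769
7 3 -4.233 8.248
8 3 37.984 -6.007
9 3 -16.246 13.100
10 3 56.795 -11.922
11 3 -38.552 21.352
12 3 88.503 -22.449
13 3 -78.520 35.595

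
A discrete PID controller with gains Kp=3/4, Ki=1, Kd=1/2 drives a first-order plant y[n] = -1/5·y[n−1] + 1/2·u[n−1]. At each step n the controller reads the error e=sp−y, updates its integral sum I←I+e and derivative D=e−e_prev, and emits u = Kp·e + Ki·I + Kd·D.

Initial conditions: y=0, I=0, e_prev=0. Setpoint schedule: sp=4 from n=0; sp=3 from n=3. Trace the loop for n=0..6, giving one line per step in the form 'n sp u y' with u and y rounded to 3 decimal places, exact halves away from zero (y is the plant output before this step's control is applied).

0 4 9.000 0.000
1 4 0.875 4.500
2 4 13.791 -0.463
3 3 -3.241 6.988
4 3 19.510 -3.018
5 3 -9.573 10.358
6 3 28.494 -6.858

(exact arithmetic carried between steps; '≈' marks a value shown rounded to 6 d.p. or computed from one; I and e_prev carry over from the previous line; the table rounds u and y to 3 d.p., halves away from zero)
n=0: y=0, sp=4, e=sp−y=4; I=4, D=e−e_prev=4; u=3/4·4+1·4+1/2·4=9; next y=-1/5·0+1/2·9=4.5
n=1: y=4.5, sp=4, e=sp−y=-0.5; I=3.5, D=e−e_prev=-4.5; u=3/4·(-0.5)+1·3.5+1/2·(-4.5)=0.875; next y=-1/5·4.5+1/2·0.875=-0.4625
n=2: y=-0.4625, sp=4, e=sp−y=4.4625; I=7.9625, D=e−e_prev=4.9625; u=3/4·4.4625+1·7.9625+1/2·4.9625=13.790625; next y=-1/5·(-0.4625)+1/2·13.790625≈6.987813
n=3: y≈6.987813, sp=3, e=sp−y≈-3.987813; I≈3.974688, D=e−e_prev≈-8.450313; u=3/4·(-3.987813)+1·3.974688+1/2·(-8.450313)≈-3.241328; next y=-1/5·6.987813+1/2·(-3.241328)≈-3.018227
n=4: y≈-3.018227, sp=3, e=sp−y≈6.018227; I≈9.992914, D=e−e_prev≈10.006039; u=3/4·6.018227+1·9.992914+1/2·10.006039≈19.509604; next y=-1/5·(-3.018227)+1/2·19.509604≈10.358447
n=5: y≈10.358447, sp=3, e=sp−y≈-7.358447; I≈2.634467, D=e−e_prev≈-13.376674; u=3/4·(-7.358447)+1·2.634467+1/2·(-13.376674)≈-9.572705; next y=-1/5·10.358447+1/2·(-9.572705)≈-6.858042
n=6: y≈-6.858042, sp=3, e=sp−y≈9.858042; I≈12.492509, D=e−e_prev≈17.216489; u=3/4·9.858042+1·12.492509+1/2·17.216489≈28.494285; next y=-1/5·(-6.858042)+1/2·28.494285≈15.618751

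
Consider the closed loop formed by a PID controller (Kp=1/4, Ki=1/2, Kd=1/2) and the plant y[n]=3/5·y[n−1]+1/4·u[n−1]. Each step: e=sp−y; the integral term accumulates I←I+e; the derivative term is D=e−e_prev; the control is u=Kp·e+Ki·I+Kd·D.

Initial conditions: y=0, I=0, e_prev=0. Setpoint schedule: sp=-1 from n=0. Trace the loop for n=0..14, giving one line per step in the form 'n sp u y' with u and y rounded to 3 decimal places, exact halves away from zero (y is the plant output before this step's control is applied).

0 -1 -1.250 0.000
1 -1 -0.859 -0.313
2 -1 -1.247 -0.402
3 -1 -1.402 -0.553
4 -1 -1.539 -0.682
5 -1 -1.623 -0.794
6 -1 -1.672 -0.882
7 -1 -1.693 -0.947
8 -1 -1.697 -0.992
9 -1 -1.689 -1.019
10 -1 -1.675 -1.034
11 -1 -1.659 -1.039
12 -1 -1.643 -1.038
13 -1 -1.629 -1.034
14 -1 -1.618 -1.027

(exact arithmetic carried between steps; '≈' marks a value shown rounded to 6 d.p. or computed from one; I and e_prev carry over from the previous line; the table rounds u and y to 3 d.p., halves away from zero)
n=0: y=0, sp=-1, e=sp−y=-1; I=-1, D=e−e_prev=-1; u=1/4·(-1)+1/2·(-1)+1/2·(-1)=-1.25; next y=3/5·0+1/4·(-1.25)=-0.3125
n=1: y=-0.3125, sp=-1, e=sp−y=-0.6875; I=-1.6875, D=e−e_prev=0.3125; u=1/4·(-0.6875)+1/2·(-1.6875)+1/2·0.3125=-0.859375; next y=3/5·(-0.3125)+1/4·(-0.859375)≈-0.402344
n=2: y≈-0.402344, sp=-1, e=sp−y≈-0.597656; I≈-2.285156, D=e−e_prev≈0.089844; u=1/4·(-0.597656)+1/2·(-2.285156)+1/2·0.089844≈-1.247070; next y=3/5·(-0.402344)+1/4·(-1.247070)≈-0.553174
n=3: y≈-0.553174, sp=-1, e=sp−y≈-0.446826; I≈-2.731982, D=e−e_prev≈0.150830; u=1/4·(-0.446826)+1/2·(-2.731982)+1/2·0.150830≈-1.402283; next y=3/5·(-0.553174)+1/4·(-1.402283)≈-0.682475
n=4: y≈-0.682475, sp=-1, e=sp−y≈-0.317525; I≈-3.049507, D=e−e_prev≈0.129301; u=1/4·(-0.317525)+1/2·(-3.049507)+1/2·0.129301≈-1.539484; next y=3/5·(-0.682475)+1/4·(-1.539484)≈-0.794356
n=5: y≈-0.794356, sp=-1, e=sp−y≈-0.205644; I≈-3.255151, D=e−e_prev≈0.111881; u=1/4·(-0.205644)+1/2·(-3.255151)+1/2·0.111881≈-1.623046; next y=3/5·(-0.794356)+1/4·(-1.623046)≈-0.882375
n=6: y≈-0.882375, sp=-1, e=sp−y≈-0.117625; I≈-3.372776, D=e−e_prev≈0.088019; u=1/4·(-0.117625)+1/2·(-3.372776)+1/2·0.088019≈-1.671785; next y=3/5·(-0.882375)+1/4·(-1.671785)≈-0.947371
n=7: y≈-0.947371, sp=-1, e=sp−y≈-0.052629; I≈-3.425405, D=e−e_prev≈0.064996; u=1/4·(-0.052629)+1/2·(-3.425405)+1/2·0.064996≈-1.693362; next y=3/5·(-0.947371)+1/4·(-1.693362)≈-0.991763
n=8: y≈-0.991763, sp=-1, e=sp−y≈-0.008237; I≈-3.433642, D=e−e_prev≈0.044392; u=1/4·(-0.008237)+1/2·(-3.433642)+1/2·0.044392≈-1.696684; next y=3/5·(-0.991763)+1/4·(-1.696684)≈-1.019229
n=9: y≈-1.019229, sp=-1, e=sp−y≈0.019229; I≈-3.414413, D=e−e_prev≈0.027466; u=1/4·0.019229+1/2·(-3.414413)+1/2·0.027466≈-1.688666; next y=3/5·(-1.019229)+1/4·(-1.688666)≈-1.033704
n=10: y≈-1.033704, sp=-1, e=sp−y≈0.033704; I≈-3.380709, D=e−e_prev≈0.014475; u=1/4·0.033704+1/2·(-3.380709)+1/2·0.014475≈-1.674691; next y=3/5·(-1.033704)+1/4·(-1.674691)≈-1.038895
n=11: y≈-1.038895, sp=-1, e=sp−y≈0.038895; I≈-3.341814, D=e−e_prev≈0.005191; u=1/4·0.038895+1/2·(-3.341814)+1/2·0.005191≈-1.658588; next y=3/5·(-1.038895)+1/4·(-1.658588)≈-1.037984
n=12: y≈-1.037984, sp=-1, e=sp−y≈0.037984; I≈-3.303830, D=e−e_prev≈-0.000911; u=1/4·0.037984+1/2·(-3.303830)+1/2·(-0.000911)≈-1.642875; next y=3/5·(-1.037984)+1/4·(-1.642875)≈-1.033509
n=13: y≈-1.033509, sp=-1, e=sp−y≈0.033509; I≈-3.270321, D=e−e_prev≈-0.004475; u=1/4·0.033509+1/2·(-3.270321)+1/2·(-0.004475)≈-1.629021; next y=3/5·(-1.033509)+1/4·(-1.629021)≈-1.027361
n=14: y≈-1.027361, sp=-1, e=sp−y≈0.027361; I≈-3.242960, D=e−e_prev≈-0.006148; u=1/4·0.027361+1/2·(-3.242960)+1/2·(-0.006148)≈-1.617714; next y=3/5·(-1.027361)+1/4·(-1.617714)≈-1.020845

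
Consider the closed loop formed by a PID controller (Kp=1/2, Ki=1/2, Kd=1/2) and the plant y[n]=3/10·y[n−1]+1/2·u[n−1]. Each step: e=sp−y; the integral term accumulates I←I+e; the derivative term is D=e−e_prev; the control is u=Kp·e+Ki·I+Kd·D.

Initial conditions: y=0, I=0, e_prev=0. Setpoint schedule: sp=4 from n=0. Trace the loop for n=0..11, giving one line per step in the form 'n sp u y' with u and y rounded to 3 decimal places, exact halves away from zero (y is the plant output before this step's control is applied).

0 4 6.000 0.000
1 4 1.500 3.000
2 4 5.525 1.650
3 4 3.614 3.258
4 4 5.499 2.784
5 4 4.669 3.585
6 4 5.539 3.410
7 4 5.173 3.793
8 4 5.570 3.724
9 4 5.407 3.903
10 4 5.587 3.874
11 4 5.513 3.956

(exact arithmetic carried between steps; '≈' marks a value shown rounded to 6 d.p. or computed from one; I and e_prev carry over from the previous line; the table rounds u and y to 3 d.p., halves away from zero)
n=0: y=0, sp=4, e=sp−y=4; I=4, D=e−e_prev=4; u=1/2·4+1/2·4+1/2·4=6; next y=3/10·0+1/2·6=3
n=1: y=3, sp=4, e=sp−y=1; I=5, D=e−e_prev=-3; u=1/2·1+1/2·5+1/2·(-3)=1.5; next y=3/10·3+1/2·1.5=1.65
n=2: y=1.65, sp=4, e=sp−y=2.35; I=7.35, D=e−e_prev=1.35; u=1/2·2.35+1/2·7.35+1/2·1.35=5.525; next y=3/10·1.65+1/2·5.525=3.2575
n=3: y=3.2575, sp=4, e=sp−y=0.7425; I=8.0925, D=e−e_prev=-1.6075; u=1/2·0.7425+1/2·8.0925+1/2·(-1.6075)=3.61375; next y=3/10·3.2575+1/2·3.61375=2.784125
n=4: y=2.784125, sp=4, e=sp−y=1.215875; I=9.308375, D=e−e_prev=0.473375; u=1/2·1.215875+1/2·9.308375+1/2·0.473375≈5.498813; next y=3/10·2.784125+1/2·5.498813≈3.584644
n=5: y≈3.584644, sp=4, e=sp−y≈0.415356; I≈9.723731, D=e−e_prev≈-0.800519; u=1/2·0.415356+1/2·9.723731+1/2·(-0.800519)≈4.669284; next y=3/10·3.584644+1/2·4.669284≈3.410035
n=6: y≈3.410035, sp=4, e=sp−y≈0.589965; I≈10.313696, D=e−e_prev≈0.174608; u=1/2·0.589965+1/2·10.313696+1/2·0.174608≈5.539135; next y=3/10·3.410035+1/2·5.539135≈3.792578
n=7: y≈3.792578, sp=4, e=sp−y≈0.207422; I≈10.521118, D=e−e_prev≈-0.382543; u=1/2·0.207422+1/2·10.521118+1/2·(-0.382543)≈5.172999; next y=3/10·3.792578+1/2·5.172999≈3.724273
n=8: y≈3.724273, sp=4, e=sp−y≈0.275727; I≈10.796845, D=e−e_prev≈0.068305; u=1/2·0.275727+1/2·10.796845+1/2·0.068305≈5.570439; next y=3/10·3.724273+1/2·5.570439≈3.902501
n=9: y≈3.902501, sp=4, e=sp−y≈0.097499; I≈10.894344, D=e−e_prev≈-0.178228; u=1/2·0.097499+1/2·10.894344+1/2·(-0.178228)≈5.406807; next y=3/10·3.902501+1/2·5.406807≈3.874154
n=10: y≈3.874154, sp=4, e=sp−y≈0.125846; I≈11.020190, D=e−e_prev≈0.028347; u=1/2·0.125846+1/2·11.020190+1/2·0.028347≈5.587192; next y=3/10·3.874154+1/2·5.587192≈3.955842
n=11: y≈3.955842, sp=4, e=sp−y≈0.044158; I≈11.064348, D=e−e_prev≈-0.081688; u=1/2·0.044158+1/2·11.064348+1/2·(-0.081688)≈5.513409; next y=3/10·3.955842+1/2·5.513409≈3.943457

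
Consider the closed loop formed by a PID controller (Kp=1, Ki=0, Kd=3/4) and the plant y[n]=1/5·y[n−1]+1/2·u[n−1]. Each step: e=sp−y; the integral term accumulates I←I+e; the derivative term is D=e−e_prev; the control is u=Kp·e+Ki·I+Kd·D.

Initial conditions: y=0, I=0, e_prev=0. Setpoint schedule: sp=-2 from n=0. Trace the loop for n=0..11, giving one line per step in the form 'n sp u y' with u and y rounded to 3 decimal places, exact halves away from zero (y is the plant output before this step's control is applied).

0 -2 -3.500 0.000
1 -2 1.063 -1.750
2 -2 -3.630 0.181
3 -2 1.248 -1.779
4 -2 -3.804 0.269
5 -2 1.436 -1.848
6 -2 -3.996 0.348
7 -2 1.635 -1.928
8 -2 -4.202 0.432
9 -2 1.850 -2.015
10 -2 -4.424 0.522
11 -2 2.080 -2.108

(exact arithmetic carried between steps; '≈' marks a value shown rounded to 6 d.p. or computed from one; I and e_prev carry over from the previous line; the table rounds u and y to 3 d.p., halves away from zero)
n=0: y=0, sp=-2, e=sp−y=-2; I=-2, D=e−e_prev=-2; u=1·(-2)+0·(-2)+3/4·(-2)=-3.5; next y=1/5·0+1/2·(-3.5)=-1.75
n=1: y=-1.75, sp=-2, e=sp−y=-0.25; I=-2.25, D=e−e_prev=1.75; u=1·(-0.25)+0·(-2.25)+3/4·1.75=1.0625; next y=1/5·(-1.75)+1/2·1.0625=0.18125
n=2: y=0.18125, sp=-2, e=sp−y=-2.18125; I=-4.43125, D=e−e_prev=-1.93125; u=1·(-2.18125)+0·(-4.43125)+3/4·(-1.93125)≈-3.629688; next y=1/5·0.18125+1/2·(-3.629688)≈-1.778594
n=3: y≈-1.778594, sp=-2, e=sp−y≈-0.221406; I≈-4.652656, D=e−e_prev≈1.959844; u=1·(-0.221406)+0·(-4.652656)+3/4·1.959844≈1.248477; next y=1/5·(-1.778594)+1/2·1.248477≈0.268520
n=4: y≈0.268520, sp=-2, e=sp−y≈-2.268520; I≈-6.921176, D=e−e_prev≈-2.047113; u=1·(-2.268520)+0·(-6.921176)+3/4·(-2.047113)≈-3.803854; next y=1/5·0.268520+1/2·(-3.803854)≈-1.848223
n=5: y≈-1.848223, sp=-2, e=sp−y≈-0.151777; I≈-7.072952, D=e−e_prev≈2.116743; u=1·(-0.151777)+0·(-7.072952)+3/4·2.116743≈1.435780; next y=1/5·(-1.848223)+1/2·1.435780≈0.348246
n=6: y≈0.348246, sp=-2, e=sp−y≈-2.348246; I≈-9.421198, D=e−e_prev≈-2.196469; u=1·(-2.348246)+0·(-9.421198)+3/4·(-2.196469)≈-3.995597; next y=1/5·0.348246+1/2·(-3.995597)≈-1.928150
n=7: y≈-1.928150, sp=-2, e=sp−y≈-0.071850; I≈-9.493049, D=e−e_prev≈2.276395; u=1·(-0.071850)+0·(-9.493049)+3/4·2.276395≈1.635446; next y=1/5·(-1.928150)+1/2·1.635446≈0.432093
n=8: y≈0.432093, sp=-2, e=sp−y≈-2.432093; I≈-11.925142, D=e−e_prev≈-2.360243; u=1·(-2.432093)+0·(-11.925142)+3/4·(-2.360243)≈-4.202275; next y=1/5·0.432093+1/2·(-4.202275)≈-2.014719
n=9: y≈-2.014719, sp=-2, e=sp−y≈0.014719; I≈-11.910423, D=e−e_prev≈2.446812; u=1·0.014719+0·(-11.910423)+3/4·2.446812≈1.849828; next y=1/5·(-2.014719)+1/2·1.849828≈0.521970
n=10: y≈0.521970, sp=-2, e=sp−y≈-2.521970; I≈-14.432393, D=e−e_prev≈-2.536689; u=1·(-2.521970)+0·(-14.432393)+3/4·(-2.536689)≈-4.424487; next y=1/5·0.521970+1/2·(-4.424487)≈-2.107849
n=11: y≈-2.107849, sp=-2, e=sp−y≈0.107849; I≈-14.324543, D=e−e_prev≈2.629820; u=1·0.107849+0·(-14.324543)+3/4·2.629820≈2.080214; next y=1/5·(-2.107849)+1/2·2.080214≈0.618537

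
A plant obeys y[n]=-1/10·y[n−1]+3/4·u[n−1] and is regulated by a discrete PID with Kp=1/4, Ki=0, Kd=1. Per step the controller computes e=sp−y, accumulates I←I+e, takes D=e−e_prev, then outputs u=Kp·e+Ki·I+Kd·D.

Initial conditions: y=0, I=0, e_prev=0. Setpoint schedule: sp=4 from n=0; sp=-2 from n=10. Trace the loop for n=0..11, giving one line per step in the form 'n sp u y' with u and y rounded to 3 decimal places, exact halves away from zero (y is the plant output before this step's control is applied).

(exact arithmetic carried between steps; '≈' marks a value shown rounded to 6 d.p. or computed from one; I and e_prev carry over from the previous line; the table rounds u and y to 3 d.p., halves away from zero)
n=0: y=0, sp=4, e=sp−y=4; I=4, D=e−e_prev=4; u=1/4·4+0·4+1·4=5; next y=-1/10·0+3/4·5=3.75
n=1: y=3.75, sp=4, e=sp−y=0.25; I=4.25, D=e−e_prev=-3.75; u=1/4·0.25+0·4.25+1·(-3.75)=-3.6875; next y=-1/10·3.75+3/4·(-3.6875)=-3.140625
n=2: y=-3.140625, sp=4, e=sp−y=7.140625; I=11.390625, D=e−e_prev=6.890625; u=1/4·7.140625+0·11.390625+1·6.890625≈8.675781; next y=-1/10·(-3.140625)+3/4·8.675781≈6.820898
n=3: y≈6.820898, sp=4, e=sp−y≈-2.820898; I≈8.569727, D=e−e_prev≈-9.961523; u=1/4·(-2.820898)+0·8.569727+1·(-9.961523)≈-10.666748; next y=-1/10·6.820898+3/4·(-10.666748)≈-8.682151
n=4: y≈-8.682151, sp=4, e=sp−y≈12.682151; I≈21.251877, D=e−e_prev≈15.503049; u=1/4·12.682151+0·21.251877+1·15.503049≈18.673587; next y=-1/10·(-8.682151)+3/4·18.673587≈14.873405
n=5: y≈14.873405, sp=4, e=sp−y≈-10.873405; I≈10.378472, D=e−e_prev≈-23.555556; u=1/4·(-10.873405)+0·10.378472+1·(-23.555556)≈-26.273908; next y=-1/10·14.873405+3/4·(-26.273908)≈-21.192771
n=6: y≈-21.192771, sp=4, e=sp−y≈25.192771; I≈35.571243, D=e−e_prev≈36.066177; u=1/4·25.192771+0·35.571243+1·36.066177≈42.364369; next y=-1/10·(-21.192771)+3/4·42.364369≈33.892554
n=7: y≈33.892554, sp=4, e=sp−y≈-29.892554; I≈5.678689, D=e−e_prev≈-55.085325; u=1/4·(-29.892554)+0·5.678689+1·(-55.085325)≈-62.558464; next y=-1/10·33.892554+3/4·(-62.558464)≈-50.308103
n=8: y≈-50.308103, sp=4, e=sp−y≈54.308103; I≈59.986793, D=e−e_prev≈84.200658; u=1/4·54.308103+0·59.986793+1·84.200658≈97.777683; next y=-1/10·(-50.308103)+3/4·97.777683≈78.364073
n=9: y≈78.364073, sp=4, e=sp−y≈-74.364073; I≈-14.377280, D=e−e_prev≈-128.672176; u=1/4·(-74.364073)+0·(-14.377280)+1·(-128.672176)≈-147.263194; next y=-1/10·78.364073+3/4·(-147.263194)≈-118.283803
n=10: y≈-118.283803, sp=-2, e=sp−y≈116.283803; I≈101.906523, D=e−e_prev≈190.647876; u=1/4·116.283803+0·101.906523+1·190.647876≈219.718827; next y=-1/10·(-118.283803)+3/4·219.718827≈176.617500
n=11: y≈176.617500, sp=-2, e=sp−y≈-178.617500; I≈-76.710978, D=e−e_prev≈-294.901304; u=1/4·(-178.617500)+0·(-76.710978)+1·(-294.901304)≈-339.555679; next y=-1/10·176.617500+3/4·(-339.555679)≈-272.328509

0 4 5.000 0.000
1 4 -3.688 3.750
2 4 8.676 -3.141
3 4 -10.667 6.821
4 4 18.674 -8.682
5 4 -26.274 14.873
6 4 42.364 -21.193
7 4 -62.558 33.893
8 4 97.778 -50.308
9 4 -147.263 78.364
10 -2 219.719 -118.284
11 -2 -339.556 176.618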